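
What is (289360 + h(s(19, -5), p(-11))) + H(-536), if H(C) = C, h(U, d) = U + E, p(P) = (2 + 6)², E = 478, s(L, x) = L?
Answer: 289321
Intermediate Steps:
p(P) = 64 (p(P) = 8² = 64)
h(U, d) = 478 + U (h(U, d) = U + 478 = 478 + U)
(289360 + h(s(19, -5), p(-11))) + H(-536) = (289360 + (478 + 19)) - 536 = (289360 + 497) - 536 = 289857 - 536 = 289321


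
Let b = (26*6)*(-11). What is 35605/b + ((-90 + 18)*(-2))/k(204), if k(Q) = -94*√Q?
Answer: -35605/1716 - 12*√51/799 ≈ -20.856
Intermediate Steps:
b = -1716 (b = 156*(-11) = -1716)
35605/b + ((-90 + 18)*(-2))/k(204) = 35605/(-1716) + ((-90 + 18)*(-2))/((-188*√51)) = 35605*(-1/1716) + (-72*(-2))/((-188*√51)) = -35605/1716 + 144/((-188*√51)) = -35605/1716 + 144*(-√51/9588) = -35605/1716 - 12*√51/799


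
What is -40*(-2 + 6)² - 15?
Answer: -655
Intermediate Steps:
-40*(-2 + 6)² - 15 = -40*4² - 15 = -40*16 - 15 = -640 - 15 = -655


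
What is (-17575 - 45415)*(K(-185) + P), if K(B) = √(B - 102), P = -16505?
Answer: 1039649950 - 62990*I*√287 ≈ 1.0396e+9 - 1.0671e+6*I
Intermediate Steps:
K(B) = √(-102 + B)
(-17575 - 45415)*(K(-185) + P) = (-17575 - 45415)*(√(-102 - 185) - 16505) = -62990*(√(-287) - 16505) = -62990*(I*√287 - 16505) = -62990*(-16505 + I*√287) = 1039649950 - 62990*I*√287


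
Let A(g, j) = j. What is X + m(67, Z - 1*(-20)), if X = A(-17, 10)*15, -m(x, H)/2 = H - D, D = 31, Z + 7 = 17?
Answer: 152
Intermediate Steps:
Z = 10 (Z = -7 + 17 = 10)
m(x, H) = 62 - 2*H (m(x, H) = -2*(H - 1*31) = -2*(H - 31) = -2*(-31 + H) = 62 - 2*H)
X = 150 (X = 10*15 = 150)
X + m(67, Z - 1*(-20)) = 150 + (62 - 2*(10 - 1*(-20))) = 150 + (62 - 2*(10 + 20)) = 150 + (62 - 2*30) = 150 + (62 - 60) = 150 + 2 = 152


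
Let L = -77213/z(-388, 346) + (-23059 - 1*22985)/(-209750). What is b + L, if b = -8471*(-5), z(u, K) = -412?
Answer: 1838203215939/43208500 ≈ 42543.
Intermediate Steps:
b = 42355
L = 8107198439/43208500 (L = -77213/(-412) + (-23059 - 1*22985)/(-209750) = -77213*(-1/412) + (-23059 - 22985)*(-1/209750) = 77213/412 - 46044*(-1/209750) = 77213/412 + 23022/104875 = 8107198439/43208500 ≈ 187.63)
b + L = 42355 + 8107198439/43208500 = 1838203215939/43208500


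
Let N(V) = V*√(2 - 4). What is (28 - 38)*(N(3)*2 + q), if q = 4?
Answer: -40 - 60*I*√2 ≈ -40.0 - 84.853*I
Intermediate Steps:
N(V) = I*V*√2 (N(V) = V*√(-2) = V*(I*√2) = I*V*√2)
(28 - 38)*(N(3)*2 + q) = (28 - 38)*((I*3*√2)*2 + 4) = -10*((3*I*√2)*2 + 4) = -10*(6*I*√2 + 4) = -10*(4 + 6*I*√2) = -40 - 60*I*√2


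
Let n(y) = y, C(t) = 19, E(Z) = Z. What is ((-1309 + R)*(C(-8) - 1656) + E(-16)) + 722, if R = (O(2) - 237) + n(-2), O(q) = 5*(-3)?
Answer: 2559337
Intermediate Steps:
O(q) = -15
R = -254 (R = (-15 - 237) - 2 = -252 - 2 = -254)
((-1309 + R)*(C(-8) - 1656) + E(-16)) + 722 = ((-1309 - 254)*(19 - 1656) - 16) + 722 = (-1563*(-1637) - 16) + 722 = (2558631 - 16) + 722 = 2558615 + 722 = 2559337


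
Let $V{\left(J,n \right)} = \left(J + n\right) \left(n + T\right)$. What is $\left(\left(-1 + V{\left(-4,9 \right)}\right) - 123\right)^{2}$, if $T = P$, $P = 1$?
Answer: $5476$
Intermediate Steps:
$T = 1$
$V{\left(J,n \right)} = \left(1 + n\right) \left(J + n\right)$ ($V{\left(J,n \right)} = \left(J + n\right) \left(n + 1\right) = \left(J + n\right) \left(1 + n\right) = \left(1 + n\right) \left(J + n\right)$)
$\left(\left(-1 + V{\left(-4,9 \right)}\right) - 123\right)^{2} = \left(\left(-1 + \left(-4 + 9 + 9^{2} - 36\right)\right) - 123\right)^{2} = \left(\left(-1 + \left(-4 + 9 + 81 - 36\right)\right) - 123\right)^{2} = \left(\left(-1 + 50\right) - 123\right)^{2} = \left(49 - 123\right)^{2} = \left(-74\right)^{2} = 5476$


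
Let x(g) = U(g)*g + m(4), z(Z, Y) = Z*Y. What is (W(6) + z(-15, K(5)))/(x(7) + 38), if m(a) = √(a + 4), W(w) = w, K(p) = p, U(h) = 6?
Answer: -690/799 + 69*√2/3196 ≈ -0.83305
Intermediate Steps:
z(Z, Y) = Y*Z
m(a) = √(4 + a)
x(g) = 2*√2 + 6*g (x(g) = 6*g + √(4 + 4) = 6*g + √8 = 6*g + 2*√2 = 2*√2 + 6*g)
(W(6) + z(-15, K(5)))/(x(7) + 38) = (6 + 5*(-15))/((2*√2 + 6*7) + 38) = (6 - 75)/((2*√2 + 42) + 38) = -69/((42 + 2*√2) + 38) = -69/(80 + 2*√2)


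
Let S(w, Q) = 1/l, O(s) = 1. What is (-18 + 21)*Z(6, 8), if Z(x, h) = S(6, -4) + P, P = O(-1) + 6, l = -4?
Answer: 81/4 ≈ 20.250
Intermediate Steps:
S(w, Q) = -1/4 (S(w, Q) = 1/(-4) = -1/4)
P = 7 (P = 1 + 6 = 7)
Z(x, h) = 27/4 (Z(x, h) = -1/4 + 7 = 27/4)
(-18 + 21)*Z(6, 8) = (-18 + 21)*(27/4) = 3*(27/4) = 81/4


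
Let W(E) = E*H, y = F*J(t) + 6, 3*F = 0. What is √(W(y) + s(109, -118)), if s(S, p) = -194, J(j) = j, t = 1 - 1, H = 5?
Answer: 2*I*√41 ≈ 12.806*I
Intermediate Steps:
F = 0 (F = (⅓)*0 = 0)
t = 0
y = 6 (y = 0*0 + 6 = 0 + 6 = 6)
W(E) = 5*E (W(E) = E*5 = 5*E)
√(W(y) + s(109, -118)) = √(5*6 - 194) = √(30 - 194) = √(-164) = 2*I*√41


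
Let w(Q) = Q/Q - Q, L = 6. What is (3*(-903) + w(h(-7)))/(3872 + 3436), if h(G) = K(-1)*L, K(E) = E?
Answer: -193/522 ≈ -0.36973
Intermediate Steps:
h(G) = -6 (h(G) = -1*6 = -6)
w(Q) = 1 - Q
(3*(-903) + w(h(-7)))/(3872 + 3436) = (3*(-903) + (1 - 1*(-6)))/(3872 + 3436) = (-2709 + (1 + 6))/7308 = (-2709 + 7)*(1/7308) = -2702*1/7308 = -193/522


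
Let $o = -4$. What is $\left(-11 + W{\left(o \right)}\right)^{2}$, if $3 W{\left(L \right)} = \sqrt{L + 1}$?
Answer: $\frac{\left(33 - i \sqrt{3}\right)^{2}}{9} \approx 120.67 - 12.702 i$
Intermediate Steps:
$W{\left(L \right)} = \frac{\sqrt{1 + L}}{3}$ ($W{\left(L \right)} = \frac{\sqrt{L + 1}}{3} = \frac{\sqrt{1 + L}}{3}$)
$\left(-11 + W{\left(o \right)}\right)^{2} = \left(-11 + \frac{\sqrt{1 - 4}}{3}\right)^{2} = \left(-11 + \frac{\sqrt{-3}}{3}\right)^{2} = \left(-11 + \frac{i \sqrt{3}}{3}\right)^{2}$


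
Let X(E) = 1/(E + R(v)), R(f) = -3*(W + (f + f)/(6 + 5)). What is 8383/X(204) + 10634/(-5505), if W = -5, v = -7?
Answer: 113109648191/60555 ≈ 1.8679e+6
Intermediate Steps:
R(f) = 15 - 6*f/11 (R(f) = -3*(-5 + (f + f)/(6 + 5)) = -3*(-5 + (2*f)/11) = -3*(-5 + (2*f)*(1/11)) = -3*(-5 + 2*f/11) = 15 - 6*f/11)
X(E) = 1/(207/11 + E) (X(E) = 1/(E + (15 - 6/11*(-7))) = 1/(E + (15 + 42/11)) = 1/(E + 207/11) = 1/(207/11 + E))
8383/X(204) + 10634/(-5505) = 8383/((11/(207 + 11*204))) + 10634/(-5505) = 8383/((11/(207 + 2244))) + 10634*(-1/5505) = 8383/((11/2451)) - 10634/5505 = 8383/((11*(1/2451))) - 10634/5505 = 8383/(11/2451) - 10634/5505 = 8383*(2451/11) - 10634/5505 = 20546733/11 - 10634/5505 = 113109648191/60555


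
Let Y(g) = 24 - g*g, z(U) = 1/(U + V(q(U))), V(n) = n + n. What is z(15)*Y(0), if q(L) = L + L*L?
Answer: 8/165 ≈ 0.048485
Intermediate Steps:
q(L) = L + L²
V(n) = 2*n
z(U) = 1/(U + 2*U*(1 + U)) (z(U) = 1/(U + 2*(U*(1 + U))) = 1/(U + 2*U*(1 + U)))
Y(g) = 24 - g²
z(15)*Y(0) = (1/(15*(3 + 2*15)))*(24 - 1*0²) = (1/(15*(3 + 30)))*(24 - 1*0) = ((1/15)/33)*(24 + 0) = ((1/15)*(1/33))*24 = (1/495)*24 = 8/165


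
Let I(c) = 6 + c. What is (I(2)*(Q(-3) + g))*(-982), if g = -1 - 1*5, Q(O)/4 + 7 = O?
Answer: 361376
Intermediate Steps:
Q(O) = -28 + 4*O
g = -6 (g = -1 - 5 = -6)
(I(2)*(Q(-3) + g))*(-982) = ((6 + 2)*((-28 + 4*(-3)) - 6))*(-982) = (8*((-28 - 12) - 6))*(-982) = (8*(-40 - 6))*(-982) = (8*(-46))*(-982) = -368*(-982) = 361376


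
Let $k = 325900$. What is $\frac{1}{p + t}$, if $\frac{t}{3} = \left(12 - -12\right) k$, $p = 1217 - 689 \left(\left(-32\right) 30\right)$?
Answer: $\frac{1}{24127457} \approx 4.1447 \cdot 10^{-8}$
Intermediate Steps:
$p = 662657$ ($p = 1217 - -661440 = 1217 + 661440 = 662657$)
$t = 23464800$ ($t = 3 \left(12 - -12\right) 325900 = 3 \left(12 + 12\right) 325900 = 3 \cdot 24 \cdot 325900 = 3 \cdot 7821600 = 23464800$)
$\frac{1}{p + t} = \frac{1}{662657 + 23464800} = \frac{1}{24127457}$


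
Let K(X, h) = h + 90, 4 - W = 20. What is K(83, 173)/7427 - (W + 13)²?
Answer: -66580/7427 ≈ -8.9646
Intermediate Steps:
W = -16 (W = 4 - 1*20 = 4 - 20 = -16)
K(X, h) = 90 + h
K(83, 173)/7427 - (W + 13)² = (90 + 173)/7427 - (-16 + 13)² = 263*(1/7427) - 1*(-3)² = 263/7427 - 1*9 = 263/7427 - 9 = -66580/7427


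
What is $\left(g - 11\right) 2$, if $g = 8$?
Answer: $-6$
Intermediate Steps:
$\left(g - 11\right) 2 = \left(8 - 11\right) 2 = \left(-3\right) 2 = -6$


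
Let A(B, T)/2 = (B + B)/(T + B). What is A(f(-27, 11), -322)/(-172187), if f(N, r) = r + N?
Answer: -32/29099603 ≈ -1.0997e-6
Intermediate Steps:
f(N, r) = N + r
A(B, T) = 4*B/(B + T) (A(B, T) = 2*((B + B)/(T + B)) = 2*((2*B)/(B + T)) = 2*(2*B/(B + T)) = 4*B/(B + T))
A(f(-27, 11), -322)/(-172187) = (4*(-27 + 11)/((-27 + 11) - 322))/(-172187) = (4*(-16)/(-16 - 322))*(-1/172187) = (4*(-16)/(-338))*(-1/172187) = (4*(-16)*(-1/338))*(-1/172187) = (32/169)*(-1/172187) = -32/29099603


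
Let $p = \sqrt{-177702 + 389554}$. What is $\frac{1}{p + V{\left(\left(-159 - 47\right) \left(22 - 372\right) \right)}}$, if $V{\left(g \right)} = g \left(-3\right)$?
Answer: $- \frac{54075}{11696369537} - \frac{\sqrt{52963}}{23392739074} \approx -4.6331 \cdot 10^{-6}$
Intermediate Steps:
$V{\left(g \right)} = - 3 g$
$p = 2 \sqrt{52963}$ ($p = \sqrt{211852} = 2 \sqrt{52963} \approx 460.27$)
$\frac{1}{p + V{\left(\left(-159 - 47\right) \left(22 - 372\right) \right)}} = \frac{1}{2 \sqrt{52963} - 3 \left(-159 - 47\right) \left(22 - 372\right)} = \frac{1}{2 \sqrt{52963} - 3 \left(\left(-206\right) \left(-350\right)\right)} = \frac{1}{2 \sqrt{52963} - 216300} = \frac{1}{-216300 + 2 \sqrt{52963}}$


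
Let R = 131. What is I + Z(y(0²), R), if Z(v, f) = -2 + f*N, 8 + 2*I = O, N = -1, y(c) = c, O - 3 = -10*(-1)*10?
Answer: -171/2 ≈ -85.500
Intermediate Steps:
O = 103 (O = 3 - 10*(-1)*10 = 3 + 10*10 = 3 + 100 = 103)
I = 95/2 (I = -4 + (½)*103 = -4 + 103/2 = 95/2 ≈ 47.500)
Z(v, f) = -2 - f (Z(v, f) = -2 + f*(-1) = -2 - f)
I + Z(y(0²), R) = 95/2 + (-2 - 1*131) = 95/2 + (-2 - 131) = 95/2 - 133 = -171/2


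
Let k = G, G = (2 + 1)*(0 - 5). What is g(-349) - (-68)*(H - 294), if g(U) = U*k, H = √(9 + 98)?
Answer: -14757 + 68*√107 ≈ -14054.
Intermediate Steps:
G = -15 (G = 3*(-5) = -15)
k = -15
H = √107 ≈ 10.344
g(U) = -15*U (g(U) = U*(-15) = -15*U)
g(-349) - (-68)*(H - 294) = -15*(-349) - (-68)*(√107 - 294) = 5235 - (-68)*(-294 + √107) = 5235 - (19992 - 68*√107) = 5235 + (-19992 + 68*√107) = -14757 + 68*√107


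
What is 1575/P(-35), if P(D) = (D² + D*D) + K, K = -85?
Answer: 315/473 ≈ 0.66596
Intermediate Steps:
P(D) = -85 + 2*D² (P(D) = (D² + D*D) - 85 = (D² + D²) - 85 = 2*D² - 85 = -85 + 2*D²)
1575/P(-35) = 1575/(-85 + 2*(-35)²) = 1575/(-85 + 2*1225) = 1575/(-85 + 2450) = 1575/2365 = 1575*(1/2365) = 315/473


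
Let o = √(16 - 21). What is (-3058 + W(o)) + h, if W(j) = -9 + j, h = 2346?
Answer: -721 + I*√5 ≈ -721.0 + 2.2361*I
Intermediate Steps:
o = I*√5 (o = √(-5) = I*√5 ≈ 2.2361*I)
(-3058 + W(o)) + h = (-3058 + (-9 + I*√5)) + 2346 = (-3067 + I*√5) + 2346 = -721 + I*√5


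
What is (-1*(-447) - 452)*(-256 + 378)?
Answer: -610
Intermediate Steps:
(-1*(-447) - 452)*(-256 + 378) = (447 - 452)*122 = -5*122 = -610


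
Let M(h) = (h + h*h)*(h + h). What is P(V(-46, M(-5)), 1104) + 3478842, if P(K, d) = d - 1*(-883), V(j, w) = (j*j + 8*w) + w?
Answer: 3480829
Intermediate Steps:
M(h) = 2*h*(h + h²) (M(h) = (h + h²)*(2*h) = 2*h*(h + h²))
V(j, w) = j² + 9*w (V(j, w) = (j² + 8*w) + w = j² + 9*w)
P(K, d) = 883 + d (P(K, d) = d + 883 = 883 + d)
P(V(-46, M(-5)), 1104) + 3478842 = (883 + 1104) + 3478842 = 1987 + 3478842 = 3480829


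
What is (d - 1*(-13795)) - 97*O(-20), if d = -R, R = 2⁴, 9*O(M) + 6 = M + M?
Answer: 128473/9 ≈ 14275.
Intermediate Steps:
O(M) = -⅔ + 2*M/9 (O(M) = -⅔ + (M + M)/9 = -⅔ + (2*M)/9 = -⅔ + 2*M/9)
R = 16
d = -16 (d = -1*16 = -16)
(d - 1*(-13795)) - 97*O(-20) = (-16 - 1*(-13795)) - 97*(-⅔ + (2/9)*(-20)) = (-16 + 13795) - 97*(-⅔ - 40/9) = 13779 - 97*(-46)/9 = 13779 - 1*(-4462/9) = 13779 + 4462/9 = 128473/9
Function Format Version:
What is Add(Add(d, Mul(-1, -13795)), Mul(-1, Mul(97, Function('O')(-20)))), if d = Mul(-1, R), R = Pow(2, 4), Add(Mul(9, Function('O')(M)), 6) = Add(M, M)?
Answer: Rational(128473, 9) ≈ 14275.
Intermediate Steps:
Function('O')(M) = Add(Rational(-2, 3), Mul(Rational(2, 9), M)) (Function('O')(M) = Add(Rational(-2, 3), Mul(Rational(1, 9), Add(M, M))) = Add(Rational(-2, 3), Mul(Rational(1, 9), Mul(2, M))) = Add(Rational(-2, 3), Mul(Rational(2, 9), M)))
R = 16
d = -16 (d = Mul(-1, 16) = -16)
Add(Add(d, Mul(-1, -13795)), Mul(-1, Mul(97, Function('O')(-20)))) = Add(Add(-16, Mul(-1, -13795)), Mul(-1, Mul(97, Add(Rational(-2, 3), Mul(Rational(2, 9), -20))))) = Add(Add(-16, 13795), Mul(-1, Mul(97, Add(Rational(-2, 3), Rational(-40, 9))))) = Add(13779, Mul(-1, Mul(97, Rational(-46, 9)))) = Add(13779, Mul(-1, Rational(-4462, 9))) = Add(13779, Rational(4462, 9)) = Rational(128473, 9)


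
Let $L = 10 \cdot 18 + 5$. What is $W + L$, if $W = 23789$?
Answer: $23974$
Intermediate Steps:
$L = 185$ ($L = 180 + 5 = 185$)
$W + L = 23789 + 185 = 23974$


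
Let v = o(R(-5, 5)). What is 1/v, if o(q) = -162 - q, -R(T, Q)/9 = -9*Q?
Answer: -1/567 ≈ -0.0017637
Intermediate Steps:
R(T, Q) = 81*Q (R(T, Q) = -(-81)*Q = 81*Q)
v = -567 (v = -162 - 81*5 = -162 - 1*405 = -162 - 405 = -567)
1/v = 1/(-567) = -1/567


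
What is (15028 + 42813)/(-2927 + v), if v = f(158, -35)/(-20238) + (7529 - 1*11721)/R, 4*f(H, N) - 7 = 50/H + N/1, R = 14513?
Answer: -1789478181297688/90564113787871 ≈ -19.759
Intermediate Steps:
f(H, N) = 7/4 + N/4 + 25/(2*H) (f(H, N) = 7/4 + (50/H + N/1)/4 = 7/4 + (50/H + N*1)/4 = 7/4 + (50/H + N)/4 = 7/4 + (N + 50/H)/4 = 7/4 + (N/4 + 25/(2*H)) = 7/4 + N/4 + 25/(2*H))
v = -8925657335/30937884568 (v = ((¼)*(50 + 158*(7 - 35))/158)/(-20238) + (7529 - 1*11721)/14513 = ((¼)*(1/158)*(50 + 158*(-28)))*(-1/20238) + (7529 - 11721)*(1/14513) = ((¼)*(1/158)*(50 - 4424))*(-1/20238) - 4192*1/14513 = ((¼)*(1/158)*(-4374))*(-1/20238) - 4192/14513 = -2187/316*(-1/20238) - 4192/14513 = 729/2131736 - 4192/14513 = -8925657335/30937884568 ≈ -0.28850)
(15028 + 42813)/(-2927 + v) = (15028 + 42813)/(-2927 - 8925657335/30937884568) = 57841/(-90564113787871/30937884568) = 57841*(-30937884568/90564113787871) = -1789478181297688/90564113787871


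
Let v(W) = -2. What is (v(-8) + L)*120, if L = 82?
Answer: 9600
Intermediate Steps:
(v(-8) + L)*120 = (-2 + 82)*120 = 80*120 = 9600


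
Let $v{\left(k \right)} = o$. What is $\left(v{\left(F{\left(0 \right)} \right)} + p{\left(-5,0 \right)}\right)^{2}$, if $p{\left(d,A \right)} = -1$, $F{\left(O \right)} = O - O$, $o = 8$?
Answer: $49$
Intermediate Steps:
$F{\left(O \right)} = 0$
$v{\left(k \right)} = 8$
$\left(v{\left(F{\left(0 \right)} \right)} + p{\left(-5,0 \right)}\right)^{2} = \left(8 - 1\right)^{2} = 7^{2} = 49$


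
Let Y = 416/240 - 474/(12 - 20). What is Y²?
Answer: 13388281/3600 ≈ 3719.0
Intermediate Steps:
Y = 3659/60 (Y = 416*(1/240) - 474/(-8) = 26/15 - 474*(-⅛) = 26/15 + 237/4 = 3659/60 ≈ 60.983)
Y² = (3659/60)² = 13388281/3600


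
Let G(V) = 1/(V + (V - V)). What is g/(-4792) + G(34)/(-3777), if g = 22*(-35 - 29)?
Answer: 22600969/76922382 ≈ 0.29382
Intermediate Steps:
G(V) = 1/V (G(V) = 1/(V + 0) = 1/V)
g = -1408 (g = 22*(-64) = -1408)
g/(-4792) + G(34)/(-3777) = -1408/(-4792) + 1/(34*(-3777)) = -1408*(-1/4792) + (1/34)*(-1/3777) = 176/599 - 1/128418 = 22600969/76922382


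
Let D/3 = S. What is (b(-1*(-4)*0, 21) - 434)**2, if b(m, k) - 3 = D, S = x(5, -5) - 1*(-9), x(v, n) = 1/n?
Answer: 4092529/25 ≈ 1.6370e+5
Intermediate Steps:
S = 44/5 (S = 1/(-5) - 1*(-9) = -1/5 + 9 = 44/5 ≈ 8.8000)
D = 132/5 (D = 3*(44/5) = 132/5 ≈ 26.400)
b(m, k) = 147/5 (b(m, k) = 3 + 132/5 = 147/5)
(b(-1*(-4)*0, 21) - 434)**2 = (147/5 - 434)**2 = (-2023/5)**2 = 4092529/25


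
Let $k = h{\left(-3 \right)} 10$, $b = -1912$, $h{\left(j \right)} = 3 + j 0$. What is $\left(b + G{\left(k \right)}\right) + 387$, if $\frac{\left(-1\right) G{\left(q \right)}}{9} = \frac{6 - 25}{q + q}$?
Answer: $- \frac{30443}{20} \approx -1522.2$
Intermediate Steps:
$h{\left(j \right)} = 3$ ($h{\left(j \right)} = 3 + 0 = 3$)
$k = 30$ ($k = 3 \cdot 10 = 30$)
$G{\left(q \right)} = \frac{171}{2 q}$ ($G{\left(q \right)} = - 9 \frac{6 - 25}{q + q} = - 9 \left(- \frac{19}{2 q}\right) = \frac{171}{2 q}$)
$\left(b + G{\left(k \right)}\right) + 387 = \left(-1912 + \frac{171}{2 \cdot 30}\right) + 387 = \left(-1912 + \frac{171}{2} \cdot \frac{1}{30}\right) + 387 = \left(-1912 + \frac{57}{20}\right) + 387 = - \frac{38183}{20} + 387 = - \frac{30443}{20}$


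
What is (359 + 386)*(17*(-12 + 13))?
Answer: 12665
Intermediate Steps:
(359 + 386)*(17*(-12 + 13)) = 745*(17*1) = 745*17 = 12665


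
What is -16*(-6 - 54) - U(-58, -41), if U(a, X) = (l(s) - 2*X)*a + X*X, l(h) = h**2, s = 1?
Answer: 4093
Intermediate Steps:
U(a, X) = X**2 + a*(1 - 2*X) (U(a, X) = (1**2 - 2*X)*a + X*X = (1 - 2*X)*a + X**2 = a*(1 - 2*X) + X**2 = X**2 + a*(1 - 2*X))
-16*(-6 - 54) - U(-58, -41) = -16*(-6 - 54) - (-58 + (-41)**2 - 2*(-41)*(-58)) = -16*(-60) - (-58 + 1681 - 4756) = 960 - 1*(-3133) = 960 + 3133 = 4093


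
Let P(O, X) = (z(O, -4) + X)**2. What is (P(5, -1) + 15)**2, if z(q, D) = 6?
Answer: 1600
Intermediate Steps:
P(O, X) = (6 + X)**2
(P(5, -1) + 15)**2 = ((6 - 1)**2 + 15)**2 = (5**2 + 15)**2 = (25 + 15)**2 = 40**2 = 1600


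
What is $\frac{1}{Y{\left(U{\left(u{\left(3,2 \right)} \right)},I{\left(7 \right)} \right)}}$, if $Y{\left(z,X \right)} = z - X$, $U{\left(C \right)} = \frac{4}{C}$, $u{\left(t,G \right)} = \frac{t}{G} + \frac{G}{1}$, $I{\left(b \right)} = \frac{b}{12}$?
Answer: $\frac{84}{47} \approx 1.7872$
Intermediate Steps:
$I{\left(b \right)} = \frac{b}{12}$ ($I{\left(b \right)} = b \frac{1}{12} = \frac{b}{12}$)
$u{\left(t,G \right)} = G + \frac{t}{G}$ ($u{\left(t,G \right)} = \frac{t}{G} + G 1 = \frac{t}{G} + G = G + \frac{t}{G}$)
$\frac{1}{Y{\left(U{\left(u{\left(3,2 \right)} \right)},I{\left(7 \right)} \right)}} = \frac{1}{\frac{4}{2 + \frac{3}{2}} - \frac{1}{12} \cdot 7} = \frac{1}{\frac{4}{2 + 3 \cdot \frac{1}{2}} - \frac{7}{12}} = \frac{1}{\frac{4}{2 + \frac{3}{2}} - \frac{7}{12}} = \frac{1}{\frac{4}{\frac{7}{2}} - \frac{7}{12}} = \frac{1}{4 \cdot \frac{2}{7} - \frac{7}{12}} = \frac{1}{\frac{8}{7} - \frac{7}{12}} = \frac{1}{\frac{47}{84}} = \frac{84}{47}$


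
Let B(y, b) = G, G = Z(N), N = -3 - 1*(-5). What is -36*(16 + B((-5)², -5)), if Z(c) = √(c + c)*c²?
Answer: -864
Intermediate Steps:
N = 2 (N = -3 + 5 = 2)
Z(c) = √2*c^(5/2) (Z(c) = √(2*c)*c² = (√2*√c)*c² = √2*c^(5/2))
G = 8 (G = √2*2^(5/2) = √2*(4*√2) = 8)
B(y, b) = 8
-36*(16 + B((-5)², -5)) = -36*(16 + 8) = -36*24 = -864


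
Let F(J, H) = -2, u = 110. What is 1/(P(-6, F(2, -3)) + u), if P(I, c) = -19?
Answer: 1/91 ≈ 0.010989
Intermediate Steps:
1/(P(-6, F(2, -3)) + u) = 1/(-19 + 110) = 1/91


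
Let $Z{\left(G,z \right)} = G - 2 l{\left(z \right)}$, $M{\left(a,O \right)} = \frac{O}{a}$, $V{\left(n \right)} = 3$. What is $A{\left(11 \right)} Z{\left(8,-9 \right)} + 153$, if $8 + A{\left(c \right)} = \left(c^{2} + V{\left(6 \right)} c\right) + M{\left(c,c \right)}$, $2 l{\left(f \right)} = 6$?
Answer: $447$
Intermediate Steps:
$l{\left(f \right)} = 3$ ($l{\left(f \right)} = \frac{1}{2} \cdot 6 = 3$)
$Z{\left(G,z \right)} = -6 + G$ ($Z{\left(G,z \right)} = G - 6 = -6 + G$)
$A{\left(c \right)} = -7 + c^{2} + 3 c$ ($A{\left(c \right)} = -8 + \left(\left(c^{2} + 3 c\right) + \frac{c}{c}\right) = -8 + \left(\left(c^{2} + 3 c\right) + 1\right) = -8 + \left(1 + c^{2} + 3 c\right) = -7 + c^{2} + 3 c$)
$A{\left(11 \right)} Z{\left(8,-9 \right)} + 153 = \left(-7 + 11^{2} + 3 \cdot 11\right) \left(-6 + 8\right) + 153 = \left(-7 + 121 + 33\right) 2 + 153 = 147 \cdot 2 + 153 = 294 + 153 = 447$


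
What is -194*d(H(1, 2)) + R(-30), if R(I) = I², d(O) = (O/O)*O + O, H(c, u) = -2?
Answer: 1676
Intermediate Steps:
d(O) = 2*O (d(O) = 1*O + O = O + O = 2*O)
-194*d(H(1, 2)) + R(-30) = -388*(-2) + (-30)² = -194*(-4) + 900 = 776 + 900 = 1676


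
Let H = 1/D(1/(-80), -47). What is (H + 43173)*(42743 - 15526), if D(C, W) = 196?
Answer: 230307777253/196 ≈ 1.1750e+9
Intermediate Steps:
H = 1/196 ≈ 0.0051020
(H + 43173)*(42743 - 15526) = (1/196 + 43173)*(42743 - 15526) = (8461909/196)*27217 = 230307777253/196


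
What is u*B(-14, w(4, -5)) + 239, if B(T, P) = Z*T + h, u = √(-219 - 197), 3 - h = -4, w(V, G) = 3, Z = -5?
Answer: 239 + 308*I*√26 ≈ 239.0 + 1570.5*I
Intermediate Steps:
h = 7 (h = 3 - 1*(-4) = 3 + 4 = 7)
u = 4*I*√26 (u = √(-416) = 4*I*√26 ≈ 20.396*I)
B(T, P) = 7 - 5*T (B(T, P) = -5*T + 7 = 7 - 5*T)
u*B(-14, w(4, -5)) + 239 = (4*I*√26)*(7 - 5*(-14)) + 239 = (4*I*√26)*(7 + 70) + 239 = (4*I*√26)*77 + 239 = 308*I*√26 + 239 = 239 + 308*I*√26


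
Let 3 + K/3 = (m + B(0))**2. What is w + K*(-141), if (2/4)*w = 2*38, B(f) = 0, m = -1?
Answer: 998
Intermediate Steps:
w = 152 (w = 2*(2*38) = 2*76 = 152)
K = -6 (K = -9 + 3*(-1 + 0)**2 = -9 + 3*(-1)**2 = -9 + 3*1 = -9 + 3 = -6)
w + K*(-141) = 152 - 6*(-141) = 152 + 846 = 998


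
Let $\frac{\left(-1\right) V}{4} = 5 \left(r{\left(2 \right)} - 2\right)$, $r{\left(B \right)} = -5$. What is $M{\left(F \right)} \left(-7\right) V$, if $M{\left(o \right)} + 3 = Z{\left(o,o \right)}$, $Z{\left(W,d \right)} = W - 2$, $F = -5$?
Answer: $9800$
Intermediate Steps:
$Z{\left(W,d \right)} = -2 + W$ ($Z{\left(W,d \right)} = W - 2 = -2 + W$)
$M{\left(o \right)} = -5 + o$ ($M{\left(o \right)} = -3 + \left(-2 + o\right) = -5 + o$)
$V = 140$ ($V = - 4 \cdot 5 \left(-5 - 2\right) = - 4 \cdot 5 \left(-7\right) = \left(-4\right) \left(-35\right) = 140$)
$M{\left(F \right)} \left(-7\right) V = \left(-5 - 5\right) \left(-7\right) 140 = \left(-10\right) \left(-7\right) 140 = 70 \cdot 140 = 9800$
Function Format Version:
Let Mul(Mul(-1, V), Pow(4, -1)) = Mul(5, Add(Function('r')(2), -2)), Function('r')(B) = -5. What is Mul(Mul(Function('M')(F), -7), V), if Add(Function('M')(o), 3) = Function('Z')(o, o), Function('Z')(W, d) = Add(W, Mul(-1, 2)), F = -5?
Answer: 9800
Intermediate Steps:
Function('Z')(W, d) = Add(-2, W) (Function('Z')(W, d) = Add(W, -2) = Add(-2, W))
Function('M')(o) = Add(-5, o) (Function('M')(o) = Add(-3, Add(-2, o)) = Add(-5, o))
V = 140 (V = Mul(-4, Mul(5, Add(-5, -2))) = Mul(-4, Mul(5, -7)) = Mul(-4, -35) = 140)
Mul(Mul(Function('M')(F), -7), V) = Mul(Mul(Add(-5, -5), -7), 140) = Mul(Mul(-10, -7), 140) = Mul(70, 140) = 9800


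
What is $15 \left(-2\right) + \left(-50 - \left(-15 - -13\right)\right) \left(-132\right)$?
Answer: $6306$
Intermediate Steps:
$15 \left(-2\right) + \left(-50 - \left(-15 - -13\right)\right) \left(-132\right) = -30 + \left(-50 - \left(-15 + 13\right)\right) \left(-132\right) = -30 + \left(-50 - -2\right) \left(-132\right) = -30 + \left(-50 + 2\right) \left(-132\right) = -30 - -6336 = -30 + 6336 = 6306$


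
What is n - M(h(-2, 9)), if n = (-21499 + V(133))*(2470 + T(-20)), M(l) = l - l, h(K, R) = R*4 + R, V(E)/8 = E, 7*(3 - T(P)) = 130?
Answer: -351093735/7 ≈ -5.0156e+7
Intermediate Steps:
T(P) = -109/7 (T(P) = 3 - ⅐*130 = 3 - 130/7 = -109/7)
V(E) = 8*E
h(K, R) = 5*R (h(K, R) = 4*R + R = 5*R)
M(l) = 0
n = -351093735/7 (n = (-21499 + 8*133)*(2470 - 109/7) = (-21499 + 1064)*(17181/7) = -20435*17181/7 = -351093735/7 ≈ -5.0156e+7)
n - M(h(-2, 9)) = -351093735/7 - 1*0 = -351093735/7 + 0 = -351093735/7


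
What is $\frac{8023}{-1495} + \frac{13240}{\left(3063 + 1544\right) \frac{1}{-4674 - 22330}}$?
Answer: $- \frac{534548737161}{6887465} \approx -77612.0$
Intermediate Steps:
$\frac{8023}{-1495} + \frac{13240}{\left(3063 + 1544\right) \frac{1}{-4674 - 22330}} = 8023 \left(- \frac{1}{1495}\right) + \frac{13240}{4607 \frac{1}{-27004}} = - \frac{8023}{1495} + \frac{13240}{4607 \left(- \frac{1}{27004}\right)} = - \frac{8023}{1495} + \frac{13240}{- \frac{4607}{27004}} = - \frac{8023}{1495} + 13240 \left(- \frac{27004}{4607}\right) = - \frac{8023}{1495} - \frac{357532960}{4607} = - \frac{534548737161}{6887465}$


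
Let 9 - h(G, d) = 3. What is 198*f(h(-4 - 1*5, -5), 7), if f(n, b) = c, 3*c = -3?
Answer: -198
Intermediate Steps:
h(G, d) = 6 (h(G, d) = 9 - 1*3 = 9 - 3 = 6)
c = -1 (c = (⅓)*(-3) = -1)
f(n, b) = -1
198*f(h(-4 - 1*5, -5), 7) = 198*(-1) = -198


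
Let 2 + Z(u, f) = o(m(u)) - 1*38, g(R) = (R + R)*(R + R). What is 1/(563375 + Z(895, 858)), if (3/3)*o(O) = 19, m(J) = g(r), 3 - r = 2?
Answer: 1/563354 ≈ 1.7751e-6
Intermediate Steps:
r = 1 (r = 3 - 1*2 = 3 - 2 = 1)
g(R) = 4*R² (g(R) = (2*R)*(2*R) = 4*R²)
m(J) = 4 (m(J) = 4*1² = 4*1 = 4)
o(O) = 19
Z(u, f) = -21 (Z(u, f) = -2 + (19 - 1*38) = -2 + (19 - 38) = -2 - 19 = -21)
1/(563375 + Z(895, 858)) = 1/(563375 - 21) = 1/563354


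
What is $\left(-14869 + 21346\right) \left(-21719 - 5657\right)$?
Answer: $-177314352$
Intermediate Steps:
$\left(-14869 + 21346\right) \left(-21719 - 5657\right) = 6477 \left(-27376\right) = -177314352$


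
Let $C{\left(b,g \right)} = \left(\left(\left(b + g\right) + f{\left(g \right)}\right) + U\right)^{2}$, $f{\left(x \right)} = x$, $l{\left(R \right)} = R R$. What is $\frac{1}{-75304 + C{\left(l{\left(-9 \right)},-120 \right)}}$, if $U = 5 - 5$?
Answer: $- \frac{1}{50023} \approx -1.9991 \cdot 10^{-5}$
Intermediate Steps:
$l{\left(R \right)} = R^{2}$
$U = 0$ ($U = 5 - 5 = 0$)
$C{\left(b,g \right)} = \left(b + 2 g\right)^{2}$ ($C{\left(b,g \right)} = \left(\left(\left(b + g\right) + g\right) + 0\right)^{2} = \left(\left(b + 2 g\right) + 0\right)^{2} = \left(b + 2 g\right)^{2}$)
$\frac{1}{-75304 + C{\left(l{\left(-9 \right)},-120 \right)}} = \frac{1}{-75304 + \left(\left(-9\right)^{2} + 2 \left(-120\right)\right)^{2}} = \frac{1}{-75304 + \left(81 - 240\right)^{2}} = \frac{1}{-75304 + \left(-159\right)^{2}} = \frac{1}{-75304 + 25281} = \frac{1}{-50023} = - \frac{1}{50023}$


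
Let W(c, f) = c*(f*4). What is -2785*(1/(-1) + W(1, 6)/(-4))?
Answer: 19495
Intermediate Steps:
W(c, f) = 4*c*f (W(c, f) = c*(4*f) = 4*c*f)
-2785*(1/(-1) + W(1, 6)/(-4)) = -2785*(1/(-1) + (4*1*6)/(-4)) = -2785*(1*(-1) + 24*(-1/4)) = -2785*(-1 - 6) = -2785*(-7) = 19495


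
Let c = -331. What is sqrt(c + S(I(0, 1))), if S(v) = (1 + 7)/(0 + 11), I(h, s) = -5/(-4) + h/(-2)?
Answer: I*sqrt(39963)/11 ≈ 18.173*I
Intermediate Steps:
I(h, s) = 5/4 - h/2 (I(h, s) = -5*(-1/4) + h*(-1/2) = 5/4 - h/2)
S(v) = 8/11
sqrt(c + S(I(0, 1))) = sqrt(-331 + 8/11) = sqrt(-3633/11) = I*sqrt(39963)/11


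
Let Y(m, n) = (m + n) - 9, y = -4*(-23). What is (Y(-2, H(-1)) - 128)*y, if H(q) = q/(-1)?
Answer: -12696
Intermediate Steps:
H(q) = -q (H(q) = q*(-1) = -q)
y = 92
Y(m, n) = -9 + m + n
(Y(-2, H(-1)) - 128)*y = ((-9 - 2 - 1*(-1)) - 128)*92 = ((-9 - 2 + 1) - 128)*92 = (-10 - 128)*92 = -138*92 = -12696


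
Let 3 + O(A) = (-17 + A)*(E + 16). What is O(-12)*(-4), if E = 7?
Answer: 2680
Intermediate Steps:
O(A) = -394 + 23*A (O(A) = -3 + (-17 + A)*(7 + 16) = -3 + (-17 + A)*23 = -3 + (-391 + 23*A) = -394 + 23*A)
O(-12)*(-4) = (-394 + 23*(-12))*(-4) = (-394 - 276)*(-4) = -670*(-4) = 2680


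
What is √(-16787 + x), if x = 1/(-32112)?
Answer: I*√120211304335/2676 ≈ 129.56*I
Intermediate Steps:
x = -1/32112 ≈ -3.1141e-5
√(-16787 + x) = √(-16787 - 1/32112) = √(-539064145/32112) = I*√120211304335/2676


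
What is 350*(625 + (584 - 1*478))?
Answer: 255850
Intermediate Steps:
350*(625 + (584 - 1*478)) = 350*(625 + (584 - 478)) = 350*(625 + 106) = 350*731 = 255850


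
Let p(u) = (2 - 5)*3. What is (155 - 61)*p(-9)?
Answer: -846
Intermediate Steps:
p(u) = -9 (p(u) = -3*3 = -9)
(155 - 61)*p(-9) = (155 - 61)*(-9) = 94*(-9) = -846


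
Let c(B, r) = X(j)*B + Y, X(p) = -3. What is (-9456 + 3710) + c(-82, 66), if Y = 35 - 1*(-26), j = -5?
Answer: -5439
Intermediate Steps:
Y = 61 (Y = 35 + 26 = 61)
c(B, r) = 61 - 3*B (c(B, r) = -3*B + 61 = 61 - 3*B)
(-9456 + 3710) + c(-82, 66) = (-9456 + 3710) + (61 - 3*(-82)) = -5746 + (61 + 246) = -5746 + 307 = -5439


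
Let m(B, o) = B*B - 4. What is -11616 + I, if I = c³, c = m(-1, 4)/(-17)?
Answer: -57069381/4913 ≈ -11616.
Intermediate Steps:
m(B, o) = -4 + B² (m(B, o) = B² - 4 = -4 + B²)
c = 3/17 (c = (-4 + (-1)²)/(-17) = (-4 + 1)*(-1/17) = -3*(-1/17) = 3/17 ≈ 0.17647)
I = 27/4913 (I = (3/17)³ = 27/4913 ≈ 0.0054956)
-11616 + I = -11616 + 27/4913 = -57069381/4913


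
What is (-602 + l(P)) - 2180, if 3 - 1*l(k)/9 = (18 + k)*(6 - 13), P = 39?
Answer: 836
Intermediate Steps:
l(k) = 1161 + 63*k (l(k) = 27 - 9*(18 + k)*(6 - 13) = 27 - 9*(18 + k)*(-7) = 27 - 9*(-126 - 7*k) = 27 + (1134 + 63*k) = 1161 + 63*k)
(-602 + l(P)) - 2180 = (-602 + (1161 + 63*39)) - 2180 = (-602 + (1161 + 2457)) - 2180 = (-602 + 3618) - 2180 = 3016 - 2180 = 836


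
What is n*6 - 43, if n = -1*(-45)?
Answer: 227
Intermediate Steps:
n = 45
n*6 - 43 = 45*6 - 43 = 270 - 43 = 227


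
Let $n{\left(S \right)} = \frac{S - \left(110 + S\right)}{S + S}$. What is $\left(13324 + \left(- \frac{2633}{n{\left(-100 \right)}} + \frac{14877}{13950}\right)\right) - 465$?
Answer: $\frac{137641133}{17050} \approx 8072.8$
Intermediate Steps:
$n{\left(S \right)} = - \frac{55}{S}$ ($n{\left(S \right)} = - \frac{110}{2 S} = - 110 \frac{1}{2 S} = - \frac{55}{S}$)
$\left(13324 + \left(- \frac{2633}{n{\left(-100 \right)}} + \frac{14877}{13950}\right)\right) - 465 = \left(13324 + \left(- \frac{2633}{\left(-55\right) \frac{1}{-100}} + \frac{14877}{13950}\right)\right) - 465 = \left(13324 + \left(- \frac{2633}{\left(-55\right) \left(- \frac{1}{100}\right)} + 14877 \cdot \frac{1}{13950}\right)\right) - 465 = \left(13324 + \left(- \frac{2633}{\frac{11}{20}} + \frac{1653}{1550}\right)\right) - 465 = \left(13324 + \left(\left(-2633\right) \frac{20}{11} + \frac{1653}{1550}\right)\right) - 465 = \left(13324 + \left(- \frac{52660}{11} + \frac{1653}{1550}\right)\right) - 465 = \left(13324 - \frac{81604817}{17050}\right) - 465 = \frac{145569383}{17050} - 465 = \frac{137641133}{17050}$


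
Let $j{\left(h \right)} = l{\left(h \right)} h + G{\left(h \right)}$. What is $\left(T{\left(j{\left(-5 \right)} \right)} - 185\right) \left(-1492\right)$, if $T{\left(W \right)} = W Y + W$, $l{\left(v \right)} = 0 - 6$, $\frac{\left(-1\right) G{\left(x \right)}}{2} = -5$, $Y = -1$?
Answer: $276020$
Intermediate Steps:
$G{\left(x \right)} = 10$ ($G{\left(x \right)} = \left(-2\right) \left(-5\right) = 10$)
$l{\left(v \right)} = -6$ ($l{\left(v \right)} = 0 - 6 = -6$)
$j{\left(h \right)} = 10 - 6 h$ ($j{\left(h \right)} = - 6 h + 10 = 10 - 6 h$)
$T{\left(W \right)} = 0$ ($T{\left(W \right)} = W \left(-1\right) + W = - W + W = 0$)
$\left(T{\left(j{\left(-5 \right)} \right)} - 185\right) \left(-1492\right) = \left(0 - 185\right) \left(-1492\right) = \left(-185\right) \left(-1492\right) = 276020$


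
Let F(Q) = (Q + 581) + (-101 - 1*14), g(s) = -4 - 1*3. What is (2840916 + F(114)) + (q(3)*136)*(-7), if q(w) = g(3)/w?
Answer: 8531152/3 ≈ 2.8437e+6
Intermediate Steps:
g(s) = -7 (g(s) = -4 - 3 = -7)
q(w) = -7/w
F(Q) = 466 + Q (F(Q) = (581 + Q) + (-101 - 14) = (581 + Q) - 115 = 466 + Q)
(2840916 + F(114)) + (q(3)*136)*(-7) = (2840916 + (466 + 114)) + (-7/3*136)*(-7) = (2840916 + 580) + (-7*1/3*136)*(-7) = 2841496 - 7/3*136*(-7) = 2841496 - 952/3*(-7) = 2841496 + 6664/3 = 8531152/3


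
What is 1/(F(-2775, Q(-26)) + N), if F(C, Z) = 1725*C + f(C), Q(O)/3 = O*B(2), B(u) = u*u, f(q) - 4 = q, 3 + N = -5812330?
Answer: -1/10601979 ≈ -9.4322e-8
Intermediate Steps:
N = -5812333 (N = -3 - 5812330 = -5812333)
f(q) = 4 + q
B(u) = u²
Q(O) = 12*O (Q(O) = 3*(O*2²) = 3*(O*4) = 3*(4*O) = 12*O)
F(C, Z) = 4 + 1726*C (F(C, Z) = 1725*C + (4 + C) = 4 + 1726*C)
1/(F(-2775, Q(-26)) + N) = 1/((4 + 1726*(-2775)) - 5812333) = 1/((4 - 4789650) - 5812333) = 1/(-4789646 - 5812333) = 1/(-10601979) = -1/10601979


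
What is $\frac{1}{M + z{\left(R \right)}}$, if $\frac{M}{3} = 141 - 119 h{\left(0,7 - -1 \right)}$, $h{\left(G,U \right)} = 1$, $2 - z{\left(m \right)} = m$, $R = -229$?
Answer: $\frac{1}{297} \approx 0.003367$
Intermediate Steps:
$z{\left(m \right)} = 2 - m$
$M = 66$ ($M = 3 \left(141 - 119\right) = 3 \cdot 22 = 66$)
$\frac{1}{M + z{\left(R \right)}} = \frac{1}{66 + \left(2 - -229\right)} = \frac{1}{66 + \left(2 + 229\right)} = \frac{1}{66 + 231} = \frac{1}{297}$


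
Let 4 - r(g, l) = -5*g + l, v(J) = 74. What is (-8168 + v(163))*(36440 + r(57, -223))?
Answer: -299089488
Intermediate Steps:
r(g, l) = 4 - l + 5*g (r(g, l) = 4 - (-5*g + l) = 4 - (l - 5*g) = 4 + (-l + 5*g) = 4 - l + 5*g)
(-8168 + v(163))*(36440 + r(57, -223)) = (-8168 + 74)*(36440 + (4 - 1*(-223) + 5*57)) = -8094*(36440 + (4 + 223 + 285)) = -8094*(36440 + 512) = -8094*36952 = -299089488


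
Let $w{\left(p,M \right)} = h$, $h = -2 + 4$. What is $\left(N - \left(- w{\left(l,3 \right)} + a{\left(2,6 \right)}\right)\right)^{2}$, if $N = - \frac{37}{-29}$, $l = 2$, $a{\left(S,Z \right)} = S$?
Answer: $\frac{1369}{841} \approx 1.6278$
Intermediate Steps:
$h = 2$
$N = \frac{37}{29}$ ($N = \left(-37\right) \left(- \frac{1}{29}\right) = \frac{37}{29} \approx 1.2759$)
$w{\left(p,M \right)} = 2$
$\left(N - \left(- w{\left(l,3 \right)} + a{\left(2,6 \right)}\right)\right)^{2} = \left(\frac{37}{29} + \left(2 - 2\right)\right)^{2} = \left(\frac{37}{29} + 0\right)^{2} = \left(\frac{37}{29}\right)^{2} = \frac{1369}{841}$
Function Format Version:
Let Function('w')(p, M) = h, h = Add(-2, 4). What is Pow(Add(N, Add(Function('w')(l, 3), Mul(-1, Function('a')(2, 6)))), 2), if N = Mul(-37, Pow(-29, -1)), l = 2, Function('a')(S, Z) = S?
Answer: Rational(1369, 841) ≈ 1.6278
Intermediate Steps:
h = 2
N = Rational(37, 29) (N = Mul(-37, Rational(-1, 29)) = Rational(37, 29) ≈ 1.2759)
Function('w')(p, M) = 2
Pow(Add(N, Add(Function('w')(l, 3), Mul(-1, Function('a')(2, 6)))), 2) = Pow(Add(Rational(37, 29), Add(2, Mul(-1, 2))), 2) = Pow(Add(Rational(37, 29), Add(2, -2)), 2) = Pow(Add(Rational(37, 29), 0), 2) = Pow(Rational(37, 29), 2) = Rational(1369, 841)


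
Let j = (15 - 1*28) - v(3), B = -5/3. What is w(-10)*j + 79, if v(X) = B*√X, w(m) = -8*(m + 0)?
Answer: -961 + 400*√3/3 ≈ -730.06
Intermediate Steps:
w(m) = -8*m
B = -5/3 (B = -5*⅓ = -5/3 ≈ -1.6667)
v(X) = -5*√X/3
j = -13 + 5*√3/3 (j = (15 - 1*28) - (-5)*√3/3 = (15 - 28) + 5*√3/3 = -13 + 5*√3/3 ≈ -10.113)
w(-10)*j + 79 = (-8*(-10))*(-13 + 5*√3/3) + 79 = 80*(-13 + 5*√3/3) + 79 = (-1040 + 400*√3/3) + 79 = -961 + 400*√3/3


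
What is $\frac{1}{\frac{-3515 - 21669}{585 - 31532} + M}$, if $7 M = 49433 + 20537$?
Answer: $\frac{30947}{309362554} \approx 0.00010003$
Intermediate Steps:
$M = \frac{69970}{7}$ ($M = \frac{49433 + 20537}{7} = \frac{1}{7} \cdot 69970 = \frac{69970}{7} \approx 9995.7$)
$\frac{1}{\frac{-3515 - 21669}{585 - 31532} + M} = \frac{1}{\frac{-3515 - 21669}{585 - 31532} + \frac{69970}{7}} = \frac{1}{- \frac{25184}{-30947} + \frac{69970}{7}} = \frac{1}{\left(-25184\right) \left(- \frac{1}{30947}\right) + \frac{69970}{7}} = \frac{1}{\frac{25184}{30947} + \frac{69970}{7}} = \frac{1}{\frac{309362554}{30947}} = \frac{30947}{309362554}$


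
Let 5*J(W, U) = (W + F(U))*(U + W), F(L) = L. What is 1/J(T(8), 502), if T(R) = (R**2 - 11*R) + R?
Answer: 5/236196 ≈ 2.1169e-5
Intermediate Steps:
T(R) = R**2 - 10*R
J(W, U) = (U + W)**2/5 (J(W, U) = ((W + U)*(U + W))/5 = ((U + W)*(U + W))/5 = (U + W)**2/5)
1/J(T(8), 502) = 1/((1/5)*502**2 + (8*(-10 + 8))**2/5 + (2/5)*502*(8*(-10 + 8))) = 1/((1/5)*252004 + (8*(-2))**2/5 + (2/5)*502*(8*(-2))) = 1/(252004/5 + (1/5)*(-16)**2 + (2/5)*502*(-16)) = 1/(252004/5 + (1/5)*256 - 16064/5) = 1/(252004/5 + 256/5 - 16064/5) = 1/(236196/5) = 5/236196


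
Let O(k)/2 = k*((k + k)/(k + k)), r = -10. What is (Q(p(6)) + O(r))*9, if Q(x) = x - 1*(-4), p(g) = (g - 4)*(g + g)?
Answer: 72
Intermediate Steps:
p(g) = 2*g*(-4 + g) (p(g) = (-4 + g)*(2*g) = 2*g*(-4 + g))
O(k) = 2*k (O(k) = 2*(k*((k + k)/(k + k))) = 2*(k*((2*k)/((2*k)))) = 2*(k*((2*k)*(1/(2*k)))) = 2*(k*1) = 2*k)
Q(x) = 4 + x (Q(x) = x + 4 = 4 + x)
(Q(p(6)) + O(r))*9 = ((4 + 2*6*(-4 + 6)) + 2*(-10))*9 = ((4 + 2*6*2) - 20)*9 = ((4 + 24) - 20)*9 = (28 - 20)*9 = 8*9 = 72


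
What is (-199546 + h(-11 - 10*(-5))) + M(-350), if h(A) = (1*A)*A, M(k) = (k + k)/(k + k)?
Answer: -198024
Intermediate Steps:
M(k) = 1 (M(k) = (2*k)/((2*k)) = (2*k)*(1/(2*k)) = 1)
h(A) = A**2 (h(A) = A*A = A**2)
(-199546 + h(-11 - 10*(-5))) + M(-350) = (-199546 + (-11 - 10*(-5))**2) + 1 = (-199546 + (-11 + 50)**2) + 1 = (-199546 + 39**2) + 1 = (-199546 + 1521) + 1 = -198025 + 1 = -198024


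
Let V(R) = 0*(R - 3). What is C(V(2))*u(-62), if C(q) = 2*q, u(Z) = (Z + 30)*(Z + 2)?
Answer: 0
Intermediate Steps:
u(Z) = (2 + Z)*(30 + Z) (u(Z) = (30 + Z)*(2 + Z) = (2 + Z)*(30 + Z))
V(R) = 0 (V(R) = 0*(-3 + R) = 0)
C(V(2))*u(-62) = (2*0)*(60 + (-62)² + 32*(-62)) = 0*(60 + 3844 - 1984) = 0*1920 = 0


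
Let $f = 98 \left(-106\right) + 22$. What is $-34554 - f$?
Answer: $-24188$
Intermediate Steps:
$f = -10366$ ($f = -10388 + 22 = -10366$)
$-34554 - f = -34554 - -10366 = -34554 + 10366 = -24188$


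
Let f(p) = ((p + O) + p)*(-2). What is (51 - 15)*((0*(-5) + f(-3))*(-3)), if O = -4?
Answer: -2160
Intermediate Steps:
f(p) = 8 - 4*p (f(p) = ((p - 4) + p)*(-2) = ((-4 + p) + p)*(-2) = (-4 + 2*p)*(-2) = 8 - 4*p)
(51 - 15)*((0*(-5) + f(-3))*(-3)) = (51 - 15)*((0*(-5) + (8 - 4*(-3)))*(-3)) = 36*((0 + (8 + 12))*(-3)) = 36*((0 + 20)*(-3)) = 36*(20*(-3)) = 36*(-60) = -2160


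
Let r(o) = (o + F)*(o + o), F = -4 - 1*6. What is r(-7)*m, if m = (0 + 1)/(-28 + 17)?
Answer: -238/11 ≈ -21.636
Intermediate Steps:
F = -10 (F = -4 - 6 = -10)
m = -1/11 (m = 1/(-11) = 1*(-1/11) = -1/11 ≈ -0.090909)
r(o) = 2*o*(-10 + o) (r(o) = (o - 10)*(o + o) = (-10 + o)*(2*o) = 2*o*(-10 + o))
r(-7)*m = (2*(-7)*(-10 - 7))*(-1/11) = (2*(-7)*(-17))*(-1/11) = 238*(-1/11) = -238/11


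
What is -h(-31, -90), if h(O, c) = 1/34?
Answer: -1/34 ≈ -0.029412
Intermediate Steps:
h(O, c) = 1/34
-h(-31, -90) = -1*1/34 = -1/34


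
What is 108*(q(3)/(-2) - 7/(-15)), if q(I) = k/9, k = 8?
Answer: 12/5 ≈ 2.4000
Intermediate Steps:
q(I) = 8/9
108*(q(3)/(-2) - 7/(-15)) = 108*((8/9)/(-2) - 7/(-15)) = 108*((8/9)*(-1/2) - 7*(-1/15)) = 108*(-4/9 + 7/15) = 108*(1/45) = 12/5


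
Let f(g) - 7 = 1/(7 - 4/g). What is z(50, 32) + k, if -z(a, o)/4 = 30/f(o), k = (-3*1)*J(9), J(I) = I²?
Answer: -34033/131 ≈ -259.79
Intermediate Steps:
f(g) = 7 + 1/(7 - 4/g)
k = -243 (k = -3*1*9² = -3*81 = -243)
z(a, o) = -60*(-4 + 7*o)/(-14 + 25*o) (z(a, o) = -120/(2*(-14 + 25*o)/(-4 + 7*o)) = -120*(-4 + 7*o)/(2*(-14 + 25*o)) = -60*(-4 + 7*o)/(-14 + 25*o))
z(50, 32) + k = 60*(4 - 7*32)/(-14 + 25*32) - 243 = 60*(4 - 224)/(-14 + 800) - 243 = 60*(-220)/786 - 243 = 60*(1/786)*(-220) - 243 = -2200/131 - 243 = -34033/131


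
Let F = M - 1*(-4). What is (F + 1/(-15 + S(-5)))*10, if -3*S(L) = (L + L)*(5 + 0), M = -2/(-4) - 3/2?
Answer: 36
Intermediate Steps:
M = -1 (M = -2*(-¼) - 3*½ = ½ - 3/2 = -1)
F = 3 (F = -1 - 1*(-4) = -1 + 4 = 3)
S(L) = -10*L/3 (S(L) = -(L + L)*(5 + 0)/3 = -2*L*5/3 = -10*L/3)
(F + 1/(-15 + S(-5)))*10 = (3 + 1/(-15 - 10/3*(-5)))*10 = (3 + 1/(-15 + 50/3))*10 = (3 + 1/(5/3))*10 = (3 + ⅗)*10 = (18/5)*10 = 36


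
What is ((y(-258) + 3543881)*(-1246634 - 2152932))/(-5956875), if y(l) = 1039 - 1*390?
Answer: 803324244932/397125 ≈ 2.0229e+6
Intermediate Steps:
y(l) = 649 (y(l) = 1039 - 390 = 649)
((y(-258) + 3543881)*(-1246634 - 2152932))/(-5956875) = ((649 + 3543881)*(-1246634 - 2152932))/(-5956875) = (3544530*(-3399566))*(-1/5956875) = -12049863673980*(-1/5956875) = 803324244932/397125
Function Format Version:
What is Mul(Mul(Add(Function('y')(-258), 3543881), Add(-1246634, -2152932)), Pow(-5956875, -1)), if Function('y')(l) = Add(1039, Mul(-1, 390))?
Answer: Rational(803324244932, 397125) ≈ 2.0229e+6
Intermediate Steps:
Function('y')(l) = 649 (Function('y')(l) = Add(1039, -390) = 649)
Mul(Mul(Add(Function('y')(-258), 3543881), Add(-1246634, -2152932)), Pow(-5956875, -1)) = Mul(Mul(Add(649, 3543881), Add(-1246634, -2152932)), Pow(-5956875, -1)) = Mul(Mul(3544530, -3399566), Rational(-1, 5956875)) = Mul(-12049863673980, Rational(-1, 5956875)) = Rational(803324244932, 397125)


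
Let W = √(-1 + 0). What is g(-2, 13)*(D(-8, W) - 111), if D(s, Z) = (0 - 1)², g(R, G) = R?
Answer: 220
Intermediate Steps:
W = I (W = √(-1) = I ≈ 1.0*I)
D(s, Z) = 1 (D(s, Z) = (-1)² = 1)
g(-2, 13)*(D(-8, W) - 111) = -2*(1 - 111) = -2*(-110) = 220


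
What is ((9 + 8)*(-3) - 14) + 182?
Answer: 117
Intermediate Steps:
((9 + 8)*(-3) - 14) + 182 = (17*(-3) - 14) + 182 = (-51 - 14) + 182 = -65 + 182 = 117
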